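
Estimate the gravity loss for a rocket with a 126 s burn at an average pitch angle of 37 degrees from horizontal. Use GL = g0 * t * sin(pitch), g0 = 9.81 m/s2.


GL = 9.81 * 126 * sin(37 deg) = 744 m/s

744 m/s


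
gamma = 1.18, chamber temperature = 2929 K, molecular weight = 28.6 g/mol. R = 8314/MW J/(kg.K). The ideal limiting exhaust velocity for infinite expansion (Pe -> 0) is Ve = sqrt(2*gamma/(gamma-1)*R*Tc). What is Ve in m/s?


R = 8314 / 28.6 = 290.7 J/(kg.K)
Ve = sqrt(2 * 1.18 / (1.18 - 1) * 290.7 * 2929) = 3341 m/s

3341 m/s


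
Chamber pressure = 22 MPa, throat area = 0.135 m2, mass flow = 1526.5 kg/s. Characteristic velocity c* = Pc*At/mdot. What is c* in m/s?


c* = 22e6 * 0.135 / 1526.5 = 1946 m/s

1946 m/s


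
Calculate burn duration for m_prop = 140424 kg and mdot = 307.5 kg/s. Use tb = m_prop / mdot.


tb = 140424 / 307.5 = 456.7 s

456.7 s


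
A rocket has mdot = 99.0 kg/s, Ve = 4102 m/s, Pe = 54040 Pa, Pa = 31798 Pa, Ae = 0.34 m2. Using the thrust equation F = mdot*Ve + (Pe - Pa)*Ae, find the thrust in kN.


F = 99.0 * 4102 + (54040 - 31798) * 0.34 = 413660.0 N = 413.7 kN

413.7 kN


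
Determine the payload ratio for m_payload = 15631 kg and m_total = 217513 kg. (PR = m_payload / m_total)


PR = 15631 / 217513 = 0.0719

0.0719


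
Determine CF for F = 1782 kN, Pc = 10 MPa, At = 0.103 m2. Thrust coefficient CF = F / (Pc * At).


CF = 1782000 / (10e6 * 0.103) = 1.73

1.73


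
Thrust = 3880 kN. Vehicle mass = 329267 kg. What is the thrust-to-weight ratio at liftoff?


TWR = 3880000 / (329267 * 9.81) = 1.2

1.2


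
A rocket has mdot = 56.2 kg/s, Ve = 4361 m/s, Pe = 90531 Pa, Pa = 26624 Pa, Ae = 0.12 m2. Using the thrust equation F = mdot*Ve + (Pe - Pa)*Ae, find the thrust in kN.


F = 56.2 * 4361 + (90531 - 26624) * 0.12 = 252757.0 N = 252.8 kN

252.8 kN


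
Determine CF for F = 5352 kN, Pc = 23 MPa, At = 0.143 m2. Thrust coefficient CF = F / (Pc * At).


CF = 5352000 / (23e6 * 0.143) = 1.63

1.63


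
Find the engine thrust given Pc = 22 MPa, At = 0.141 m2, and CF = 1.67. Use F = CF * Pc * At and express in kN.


F = 1.67 * 22e6 * 0.141 = 5.1803e+06 N = 5180.3 kN

5180.3 kN


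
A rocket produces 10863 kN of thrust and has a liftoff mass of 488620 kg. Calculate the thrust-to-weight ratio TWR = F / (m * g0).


TWR = 10863000 / (488620 * 9.81) = 2.27

2.27


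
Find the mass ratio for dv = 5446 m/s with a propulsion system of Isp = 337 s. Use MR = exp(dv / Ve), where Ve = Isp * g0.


Ve = 337 * 9.81 = 3305.97 m/s
MR = exp(5446 / 3305.97) = 5.193

5.193


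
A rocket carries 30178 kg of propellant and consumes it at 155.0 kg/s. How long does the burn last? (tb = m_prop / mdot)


tb = 30178 / 155.0 = 194.7 s

194.7 s


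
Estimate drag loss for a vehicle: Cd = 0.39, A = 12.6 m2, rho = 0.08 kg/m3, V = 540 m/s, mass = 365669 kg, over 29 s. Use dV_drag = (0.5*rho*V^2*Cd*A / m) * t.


D = 0.5 * 0.08 * 540^2 * 0.39 * 12.6 = 57316.9 N
a = 57316.9 / 365669 = 0.1567 m/s2
dV = 0.1567 * 29 = 4.5 m/s

4.5 m/s


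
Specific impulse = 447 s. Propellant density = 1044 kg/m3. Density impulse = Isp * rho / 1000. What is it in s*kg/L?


rho*Isp = 447 * 1044 / 1000 = 467 s*kg/L

467 s*kg/L


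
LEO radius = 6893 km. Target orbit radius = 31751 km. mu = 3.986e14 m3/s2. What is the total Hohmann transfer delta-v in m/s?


V1 = sqrt(mu/r1) = 7604.39 m/s
dV1 = V1*(sqrt(2*r2/(r1+r2)) - 1) = 2143.64 m/s
V2 = sqrt(mu/r2) = 3543.15 m/s
dV2 = V2*(1 - sqrt(2*r1/(r1+r2))) = 1426.9 m/s
Total dV = 3571 m/s

3571 m/s


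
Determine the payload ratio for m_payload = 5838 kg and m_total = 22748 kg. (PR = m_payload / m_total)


PR = 5838 / 22748 = 0.2566

0.2566


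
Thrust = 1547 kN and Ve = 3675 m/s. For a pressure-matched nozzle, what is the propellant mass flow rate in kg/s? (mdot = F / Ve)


mdot = F / Ve = 1547000 / 3675 = 421.0 kg/s

421.0 kg/s


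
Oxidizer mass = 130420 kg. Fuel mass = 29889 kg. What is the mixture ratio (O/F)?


MR = 130420 / 29889 = 4.36

4.36


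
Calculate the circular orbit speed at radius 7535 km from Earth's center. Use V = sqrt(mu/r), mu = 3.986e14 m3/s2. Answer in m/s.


V = sqrt(3.986e14 / 7535000) = 7273 m/s

7273 m/s


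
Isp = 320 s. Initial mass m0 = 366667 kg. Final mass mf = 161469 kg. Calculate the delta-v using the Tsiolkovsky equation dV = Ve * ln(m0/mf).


Ve = 320 * 9.81 = 3139.2 m/s
dV = 3139.2 * ln(366667/161469) = 2575 m/s

2575 m/s


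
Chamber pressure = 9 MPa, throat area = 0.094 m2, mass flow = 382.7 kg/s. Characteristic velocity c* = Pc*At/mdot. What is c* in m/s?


c* = 9e6 * 0.094 / 382.7 = 2211 m/s

2211 m/s


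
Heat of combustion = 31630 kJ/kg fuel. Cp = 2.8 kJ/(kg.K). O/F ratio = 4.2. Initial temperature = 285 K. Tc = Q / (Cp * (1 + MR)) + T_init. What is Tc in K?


Tc = 31630 / (2.8 * (1 + 4.2)) + 285 = 2457 K

2457 K


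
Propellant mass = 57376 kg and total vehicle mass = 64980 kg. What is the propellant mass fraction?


PMF = 57376 / 64980 = 0.883

0.883


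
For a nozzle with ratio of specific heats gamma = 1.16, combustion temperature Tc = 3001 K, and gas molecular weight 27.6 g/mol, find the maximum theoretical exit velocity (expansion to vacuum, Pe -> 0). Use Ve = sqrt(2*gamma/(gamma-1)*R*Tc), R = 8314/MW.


R = 8314 / 27.6 = 301.23 J/(kg.K)
Ve = sqrt(2 * 1.16 / (1.16 - 1) * 301.23 * 3001) = 3620 m/s

3620 m/s


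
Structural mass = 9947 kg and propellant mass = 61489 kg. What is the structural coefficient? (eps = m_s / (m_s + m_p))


eps = 9947 / (9947 + 61489) = 0.1392

0.1392


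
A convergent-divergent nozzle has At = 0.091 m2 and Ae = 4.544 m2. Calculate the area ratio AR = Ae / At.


AR = 4.544 / 0.091 = 49.9

49.9


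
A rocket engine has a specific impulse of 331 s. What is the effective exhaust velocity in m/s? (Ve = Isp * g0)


Ve = Isp * g0 = 331 * 9.81 = 3247.1 m/s

3247.1 m/s


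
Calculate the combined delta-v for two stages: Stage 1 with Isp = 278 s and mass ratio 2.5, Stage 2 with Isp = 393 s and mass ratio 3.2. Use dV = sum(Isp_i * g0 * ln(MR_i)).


dV1 = 278 * 9.81 * ln(2.5) = 2498.9 m/s
dV2 = 393 * 9.81 * ln(3.2) = 4484.3 m/s
Total dV = 2498.9 + 4484.3 = 6983.2 m/s ~ 6983 m/s

6983 m/s


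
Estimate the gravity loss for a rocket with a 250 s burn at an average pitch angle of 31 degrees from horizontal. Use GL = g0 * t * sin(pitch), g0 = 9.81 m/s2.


GL = 9.81 * 250 * sin(31 deg) = 1263 m/s

1263 m/s


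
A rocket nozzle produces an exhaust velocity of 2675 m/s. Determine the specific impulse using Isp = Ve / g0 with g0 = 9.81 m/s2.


Isp = Ve / g0 = 2675 / 9.81 = 272.7 s

272.7 s


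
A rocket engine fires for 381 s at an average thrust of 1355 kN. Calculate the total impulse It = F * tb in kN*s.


It = 1355 * 381 = 516255 kN*s

516255 kN*s


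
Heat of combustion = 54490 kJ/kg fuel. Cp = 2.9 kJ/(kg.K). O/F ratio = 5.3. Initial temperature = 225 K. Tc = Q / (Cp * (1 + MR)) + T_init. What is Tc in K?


Tc = 54490 / (2.9 * (1 + 5.3)) + 225 = 3207 K

3207 K


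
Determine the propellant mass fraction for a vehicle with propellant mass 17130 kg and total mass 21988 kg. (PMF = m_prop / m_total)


PMF = 17130 / 21988 = 0.779

0.779


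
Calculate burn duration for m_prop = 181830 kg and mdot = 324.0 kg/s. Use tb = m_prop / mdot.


tb = 181830 / 324.0 = 561.2 s

561.2 s


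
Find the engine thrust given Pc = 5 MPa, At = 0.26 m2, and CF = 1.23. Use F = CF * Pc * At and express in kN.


F = 1.23 * 5e6 * 0.26 = 1.5990e+06 N = 1599.0 kN

1599.0 kN


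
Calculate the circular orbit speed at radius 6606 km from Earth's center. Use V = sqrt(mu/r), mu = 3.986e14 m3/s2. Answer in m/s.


V = sqrt(3.986e14 / 6606000) = 7768 m/s

7768 m/s


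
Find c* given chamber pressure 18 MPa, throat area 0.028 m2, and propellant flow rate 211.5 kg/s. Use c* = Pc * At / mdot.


c* = 18e6 * 0.028 / 211.5 = 2383 m/s

2383 m/s


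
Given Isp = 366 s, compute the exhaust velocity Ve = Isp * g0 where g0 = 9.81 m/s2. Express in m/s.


Ve = Isp * g0 = 366 * 9.81 = 3590.5 m/s

3590.5 m/s


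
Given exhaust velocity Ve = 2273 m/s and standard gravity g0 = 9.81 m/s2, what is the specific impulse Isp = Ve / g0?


Isp = Ve / g0 = 2273 / 9.81 = 231.7 s

231.7 s


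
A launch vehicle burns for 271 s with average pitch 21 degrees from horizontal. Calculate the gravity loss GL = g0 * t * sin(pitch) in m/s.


GL = 9.81 * 271 * sin(21 deg) = 953 m/s

953 m/s


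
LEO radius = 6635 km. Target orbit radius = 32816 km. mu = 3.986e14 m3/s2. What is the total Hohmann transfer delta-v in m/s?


V1 = sqrt(mu/r1) = 7750.83 m/s
dV1 = V1*(sqrt(2*r2/(r1+r2)) - 1) = 2246.34 m/s
V2 = sqrt(mu/r2) = 3485.18 m/s
dV2 = V2*(1 - sqrt(2*r1/(r1+r2))) = 1463.88 m/s
Total dV = 3710 m/s

3710 m/s


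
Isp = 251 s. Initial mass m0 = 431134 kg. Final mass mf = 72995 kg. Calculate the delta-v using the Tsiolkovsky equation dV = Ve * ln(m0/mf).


Ve = 251 * 9.81 = 2462.31 m/s
dV = 2462.31 * ln(431134/72995) = 4373 m/s

4373 m/s


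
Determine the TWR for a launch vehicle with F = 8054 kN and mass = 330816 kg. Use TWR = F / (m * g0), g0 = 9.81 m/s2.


TWR = 8054000 / (330816 * 9.81) = 2.48

2.48


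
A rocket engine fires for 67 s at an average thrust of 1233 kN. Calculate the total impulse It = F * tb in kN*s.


It = 1233 * 67 = 82611 kN*s

82611 kN*s


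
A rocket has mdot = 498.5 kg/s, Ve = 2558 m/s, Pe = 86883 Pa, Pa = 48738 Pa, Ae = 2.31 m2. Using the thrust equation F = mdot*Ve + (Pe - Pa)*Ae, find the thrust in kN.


F = 498.5 * 2558 + (86883 - 48738) * 2.31 = 1.3633e+06 N = 1363.3 kN

1363.3 kN


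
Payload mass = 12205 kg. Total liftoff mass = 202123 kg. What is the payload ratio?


PR = 12205 / 202123 = 0.0604

0.0604


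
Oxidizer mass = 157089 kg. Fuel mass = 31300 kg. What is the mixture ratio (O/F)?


MR = 157089 / 31300 = 5.02

5.02


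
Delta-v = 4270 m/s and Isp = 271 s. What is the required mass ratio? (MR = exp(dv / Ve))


Ve = 271 * 9.81 = 2658.51 m/s
MR = exp(4270 / 2658.51) = 4.984

4.984


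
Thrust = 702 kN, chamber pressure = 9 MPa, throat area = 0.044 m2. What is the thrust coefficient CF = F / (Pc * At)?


CF = 702000 / (9e6 * 0.044) = 1.77

1.77


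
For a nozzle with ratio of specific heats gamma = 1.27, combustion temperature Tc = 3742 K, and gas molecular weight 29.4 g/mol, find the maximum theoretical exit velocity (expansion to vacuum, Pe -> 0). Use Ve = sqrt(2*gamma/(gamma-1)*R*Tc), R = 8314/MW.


R = 8314 / 29.4 = 282.79 J/(kg.K)
Ve = sqrt(2 * 1.27 / (1.27 - 1) * 282.79 * 3742) = 3155 m/s

3155 m/s


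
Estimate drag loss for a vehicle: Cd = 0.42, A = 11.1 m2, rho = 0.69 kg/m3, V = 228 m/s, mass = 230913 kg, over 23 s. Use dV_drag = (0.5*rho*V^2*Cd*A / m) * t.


D = 0.5 * 0.69 * 228^2 * 0.42 * 11.1 = 83610.55 N
a = 83610.55 / 230913 = 0.3621 m/s2
dV = 0.3621 * 23 = 8.3 m/s

8.3 m/s


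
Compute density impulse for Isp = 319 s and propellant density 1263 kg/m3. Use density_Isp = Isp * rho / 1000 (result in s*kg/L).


rho*Isp = 319 * 1263 / 1000 = 403 s*kg/L

403 s*kg/L


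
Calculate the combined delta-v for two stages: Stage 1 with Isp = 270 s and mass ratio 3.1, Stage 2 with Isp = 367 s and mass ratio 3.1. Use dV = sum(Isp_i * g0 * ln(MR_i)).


dV1 = 270 * 9.81 * ln(3.1) = 2996.7 m/s
dV2 = 367 * 9.81 * ln(3.1) = 4073.4 m/s
Total dV = 2996.7 + 4073.4 = 7070.1 m/s ~ 7070 m/s

7070 m/s


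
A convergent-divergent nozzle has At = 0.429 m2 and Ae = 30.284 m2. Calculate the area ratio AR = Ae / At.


AR = 30.284 / 0.429 = 70.6

70.6


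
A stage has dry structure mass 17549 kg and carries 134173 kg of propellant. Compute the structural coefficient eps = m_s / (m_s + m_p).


eps = 17549 / (17549 + 134173) = 0.1157

0.1157


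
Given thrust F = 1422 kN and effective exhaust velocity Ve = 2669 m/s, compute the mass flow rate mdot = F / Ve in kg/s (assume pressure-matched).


mdot = F / Ve = 1422000 / 2669 = 532.8 kg/s

532.8 kg/s


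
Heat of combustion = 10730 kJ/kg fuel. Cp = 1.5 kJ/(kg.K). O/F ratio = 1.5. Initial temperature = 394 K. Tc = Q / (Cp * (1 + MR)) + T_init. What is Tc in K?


Tc = 10730 / (1.5 * (1 + 1.5)) + 394 = 3255 K

3255 K


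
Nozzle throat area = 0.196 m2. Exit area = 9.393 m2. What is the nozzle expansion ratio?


AR = 9.393 / 0.196 = 47.9

47.9


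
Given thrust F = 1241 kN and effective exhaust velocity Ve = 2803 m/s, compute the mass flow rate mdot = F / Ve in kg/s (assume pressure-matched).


mdot = F / Ve = 1241000 / 2803 = 442.7 kg/s

442.7 kg/s


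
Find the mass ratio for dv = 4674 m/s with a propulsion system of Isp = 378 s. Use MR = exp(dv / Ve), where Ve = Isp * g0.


Ve = 378 * 9.81 = 3708.18 m/s
MR = exp(4674 / 3708.18) = 3.527

3.527


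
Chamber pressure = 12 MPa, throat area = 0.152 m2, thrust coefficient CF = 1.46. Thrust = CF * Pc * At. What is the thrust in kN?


F = 1.46 * 12e6 * 0.152 = 2.6630e+06 N = 2663.0 kN

2663.0 kN


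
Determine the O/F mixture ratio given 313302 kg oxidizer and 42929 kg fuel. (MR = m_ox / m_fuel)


MR = 313302 / 42929 = 7.3

7.3


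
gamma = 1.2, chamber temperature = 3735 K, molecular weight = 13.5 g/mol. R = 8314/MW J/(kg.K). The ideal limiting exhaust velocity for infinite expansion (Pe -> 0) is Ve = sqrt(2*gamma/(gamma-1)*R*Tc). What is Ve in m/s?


R = 8314 / 13.5 = 615.85 J/(kg.K)
Ve = sqrt(2 * 1.2 / (1.2 - 1) * 615.85 * 3735) = 5254 m/s

5254 m/s


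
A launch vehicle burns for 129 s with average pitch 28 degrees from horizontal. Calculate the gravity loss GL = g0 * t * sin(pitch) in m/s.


GL = 9.81 * 129 * sin(28 deg) = 594 m/s

594 m/s


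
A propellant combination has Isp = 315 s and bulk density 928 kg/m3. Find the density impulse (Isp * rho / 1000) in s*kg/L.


rho*Isp = 315 * 928 / 1000 = 292 s*kg/L

292 s*kg/L


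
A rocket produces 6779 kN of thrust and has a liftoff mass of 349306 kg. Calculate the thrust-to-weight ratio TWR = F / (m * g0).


TWR = 6779000 / (349306 * 9.81) = 1.98

1.98


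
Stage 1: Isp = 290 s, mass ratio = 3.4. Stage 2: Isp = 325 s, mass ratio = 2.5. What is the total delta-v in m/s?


dV1 = 290 * 9.81 * ln(3.4) = 3481.5 m/s
dV2 = 325 * 9.81 * ln(2.5) = 2921.4 m/s
Total dV = 3481.5 + 2921.4 = 6402.9 m/s ~ 6403 m/s

6403 m/s


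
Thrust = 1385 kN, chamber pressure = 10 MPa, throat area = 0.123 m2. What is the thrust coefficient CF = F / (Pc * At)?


CF = 1385000 / (10e6 * 0.123) = 1.13

1.13


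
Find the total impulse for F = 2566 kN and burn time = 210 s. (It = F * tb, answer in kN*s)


It = 2566 * 210 = 538860 kN*s

538860 kN*s


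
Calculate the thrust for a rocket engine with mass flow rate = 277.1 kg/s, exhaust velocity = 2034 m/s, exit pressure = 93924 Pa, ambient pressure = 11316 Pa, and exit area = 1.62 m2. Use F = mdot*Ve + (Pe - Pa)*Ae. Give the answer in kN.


F = 277.1 * 2034 + (93924 - 11316) * 1.62 = 697446.0 N = 697.4 kN

697.4 kN


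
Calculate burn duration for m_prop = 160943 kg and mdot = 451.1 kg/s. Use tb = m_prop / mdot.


tb = 160943 / 451.1 = 356.8 s

356.8 s


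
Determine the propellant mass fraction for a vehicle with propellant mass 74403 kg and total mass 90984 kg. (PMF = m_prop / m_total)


PMF = 74403 / 90984 = 0.818

0.818


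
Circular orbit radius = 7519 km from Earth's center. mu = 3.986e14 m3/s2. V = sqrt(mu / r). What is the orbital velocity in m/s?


V = sqrt(3.986e14 / 7519000) = 7281 m/s

7281 m/s


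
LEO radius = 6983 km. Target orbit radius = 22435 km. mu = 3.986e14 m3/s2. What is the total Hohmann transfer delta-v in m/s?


V1 = sqrt(mu/r1) = 7555.23 m/s
dV1 = V1*(sqrt(2*r2/(r1+r2)) - 1) = 1775.58 m/s
V2 = sqrt(mu/r2) = 4215.08 m/s
dV2 = V2*(1 - sqrt(2*r1/(r1+r2))) = 1310.82 m/s
Total dV = 3086 m/s

3086 m/s


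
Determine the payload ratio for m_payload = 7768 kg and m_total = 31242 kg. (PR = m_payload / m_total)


PR = 7768 / 31242 = 0.2486

0.2486


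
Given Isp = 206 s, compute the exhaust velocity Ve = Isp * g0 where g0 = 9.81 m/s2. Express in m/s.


Ve = Isp * g0 = 206 * 9.81 = 2020.9 m/s

2020.9 m/s


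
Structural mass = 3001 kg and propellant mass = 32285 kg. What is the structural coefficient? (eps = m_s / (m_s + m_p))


eps = 3001 / (3001 + 32285) = 0.085

0.085


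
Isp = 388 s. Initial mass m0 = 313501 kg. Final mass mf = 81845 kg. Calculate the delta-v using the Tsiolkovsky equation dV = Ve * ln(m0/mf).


Ve = 388 * 9.81 = 3806.28 m/s
dV = 3806.28 * ln(313501/81845) = 5112 m/s

5112 m/s


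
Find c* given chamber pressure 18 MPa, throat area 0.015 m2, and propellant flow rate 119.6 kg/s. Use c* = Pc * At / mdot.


c* = 18e6 * 0.015 / 119.6 = 2258 m/s

2258 m/s


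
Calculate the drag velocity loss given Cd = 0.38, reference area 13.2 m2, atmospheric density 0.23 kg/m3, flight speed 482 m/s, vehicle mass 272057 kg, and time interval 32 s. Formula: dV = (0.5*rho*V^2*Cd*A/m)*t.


D = 0.5 * 0.23 * 482^2 * 0.38 * 13.2 = 134013.78 N
a = 134013.78 / 272057 = 0.4926 m/s2
dV = 0.4926 * 32 = 15.8 m/s

15.8 m/s


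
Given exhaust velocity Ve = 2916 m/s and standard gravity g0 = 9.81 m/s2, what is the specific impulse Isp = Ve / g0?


Isp = Ve / g0 = 2916 / 9.81 = 297.2 s

297.2 s


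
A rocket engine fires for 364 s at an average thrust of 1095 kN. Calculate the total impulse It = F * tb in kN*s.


It = 1095 * 364 = 398580 kN*s

398580 kN*s


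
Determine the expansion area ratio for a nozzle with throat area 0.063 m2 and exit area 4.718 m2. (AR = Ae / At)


AR = 4.718 / 0.063 = 74.9

74.9


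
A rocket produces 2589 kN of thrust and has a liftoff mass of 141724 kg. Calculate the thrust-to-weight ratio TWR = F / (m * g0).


TWR = 2589000 / (141724 * 9.81) = 1.86

1.86


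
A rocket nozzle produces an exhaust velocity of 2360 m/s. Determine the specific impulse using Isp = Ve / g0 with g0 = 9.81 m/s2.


Isp = Ve / g0 = 2360 / 9.81 = 240.6 s

240.6 s


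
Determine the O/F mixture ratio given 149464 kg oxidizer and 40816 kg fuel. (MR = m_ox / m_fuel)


MR = 149464 / 40816 = 3.66

3.66


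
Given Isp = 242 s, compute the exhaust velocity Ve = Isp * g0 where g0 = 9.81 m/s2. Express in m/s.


Ve = Isp * g0 = 242 * 9.81 = 2374.0 m/s

2374.0 m/s


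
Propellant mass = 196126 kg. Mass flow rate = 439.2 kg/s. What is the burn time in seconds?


tb = 196126 / 439.2 = 446.6 s

446.6 s


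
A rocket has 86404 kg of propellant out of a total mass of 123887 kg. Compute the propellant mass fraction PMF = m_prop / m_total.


PMF = 86404 / 123887 = 0.697

0.697


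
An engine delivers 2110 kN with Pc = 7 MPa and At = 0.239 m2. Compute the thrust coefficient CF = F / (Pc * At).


CF = 2110000 / (7e6 * 0.239) = 1.26

1.26


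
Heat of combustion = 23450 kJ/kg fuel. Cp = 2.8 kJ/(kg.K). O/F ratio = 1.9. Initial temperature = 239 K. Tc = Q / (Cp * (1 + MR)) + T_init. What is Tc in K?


Tc = 23450 / (2.8 * (1 + 1.9)) + 239 = 3127 K

3127 K


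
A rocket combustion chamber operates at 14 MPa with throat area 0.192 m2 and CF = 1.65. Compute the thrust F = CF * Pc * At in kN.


F = 1.65 * 14e6 * 0.192 = 4.4352e+06 N = 4435.2 kN

4435.2 kN


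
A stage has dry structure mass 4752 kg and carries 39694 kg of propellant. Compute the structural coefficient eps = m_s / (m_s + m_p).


eps = 4752 / (4752 + 39694) = 0.1069

0.1069


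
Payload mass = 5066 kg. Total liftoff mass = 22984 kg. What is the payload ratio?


PR = 5066 / 22984 = 0.2204

0.2204


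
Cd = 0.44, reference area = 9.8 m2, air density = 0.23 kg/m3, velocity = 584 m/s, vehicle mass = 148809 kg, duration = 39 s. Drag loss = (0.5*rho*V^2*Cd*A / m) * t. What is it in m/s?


D = 0.5 * 0.23 * 584^2 * 0.44 * 9.8 = 169122.85 N
a = 169122.85 / 148809 = 1.1365 m/s2
dV = 1.1365 * 39 = 44.3 m/s

44.3 m/s


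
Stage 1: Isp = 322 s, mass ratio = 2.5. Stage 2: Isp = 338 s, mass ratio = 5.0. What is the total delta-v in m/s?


dV1 = 322 * 9.81 * ln(2.5) = 2894.4 m/s
dV2 = 338 * 9.81 * ln(5.0) = 5336.5 m/s
Total dV = 2894.4 + 5336.5 = 8230.9 m/s ~ 8231 m/s

8231 m/s


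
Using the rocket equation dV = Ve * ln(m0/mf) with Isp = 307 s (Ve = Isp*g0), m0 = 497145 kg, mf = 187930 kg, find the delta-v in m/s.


Ve = 307 * 9.81 = 3011.67 m/s
dV = 3011.67 * ln(497145/187930) = 2930 m/s

2930 m/s


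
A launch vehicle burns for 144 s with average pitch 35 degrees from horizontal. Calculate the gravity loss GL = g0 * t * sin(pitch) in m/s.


GL = 9.81 * 144 * sin(35 deg) = 810 m/s

810 m/s


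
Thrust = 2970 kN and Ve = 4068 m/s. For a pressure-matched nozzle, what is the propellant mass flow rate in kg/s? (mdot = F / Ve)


mdot = F / Ve = 2970000 / 4068 = 730.1 kg/s

730.1 kg/s


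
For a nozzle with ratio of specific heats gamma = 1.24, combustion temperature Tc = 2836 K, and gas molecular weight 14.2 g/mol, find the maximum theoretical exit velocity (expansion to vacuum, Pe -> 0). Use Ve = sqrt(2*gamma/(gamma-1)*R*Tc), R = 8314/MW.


R = 8314 / 14.2 = 585.49 J/(kg.K)
Ve = sqrt(2 * 1.24 / (1.24 - 1) * 585.49 * 2836) = 4142 m/s

4142 m/s


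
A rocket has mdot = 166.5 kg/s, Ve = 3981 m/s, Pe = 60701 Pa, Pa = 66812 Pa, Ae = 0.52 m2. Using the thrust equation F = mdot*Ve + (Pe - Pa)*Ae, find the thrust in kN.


F = 166.5 * 3981 + (60701 - 66812) * 0.52 = 659659.0 N = 659.7 kN

659.7 kN


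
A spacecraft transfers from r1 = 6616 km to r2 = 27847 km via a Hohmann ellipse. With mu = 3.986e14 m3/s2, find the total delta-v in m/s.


V1 = sqrt(mu/r1) = 7761.95 m/s
dV1 = V1*(sqrt(2*r2/(r1+r2)) - 1) = 2105.35 m/s
V2 = sqrt(mu/r2) = 3783.38 m/s
dV2 = V2*(1 - sqrt(2*r1/(r1+r2))) = 1439.06 m/s
Total dV = 3544 m/s

3544 m/s


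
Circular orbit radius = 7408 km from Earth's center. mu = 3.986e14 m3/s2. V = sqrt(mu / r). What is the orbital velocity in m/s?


V = sqrt(3.986e14 / 7408000) = 7335 m/s

7335 m/s


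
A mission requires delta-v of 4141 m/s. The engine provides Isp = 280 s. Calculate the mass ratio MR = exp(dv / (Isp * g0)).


Ve = 280 * 9.81 = 2746.8 m/s
MR = exp(4141 / 2746.8) = 4.516

4.516


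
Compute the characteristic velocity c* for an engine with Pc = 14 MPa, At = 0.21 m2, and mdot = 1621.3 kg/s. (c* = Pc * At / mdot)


c* = 14e6 * 0.21 / 1621.3 = 1813 m/s

1813 m/s


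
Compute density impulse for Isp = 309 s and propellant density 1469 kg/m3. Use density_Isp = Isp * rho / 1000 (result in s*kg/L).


rho*Isp = 309 * 1469 / 1000 = 454 s*kg/L

454 s*kg/L


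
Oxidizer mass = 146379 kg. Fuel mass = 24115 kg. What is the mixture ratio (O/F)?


MR = 146379 / 24115 = 6.07

6.07


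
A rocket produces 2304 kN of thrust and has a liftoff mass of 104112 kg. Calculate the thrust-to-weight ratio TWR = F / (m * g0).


TWR = 2304000 / (104112 * 9.81) = 2.26

2.26


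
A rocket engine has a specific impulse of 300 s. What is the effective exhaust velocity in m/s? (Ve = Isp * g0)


Ve = Isp * g0 = 300 * 9.81 = 2943.0 m/s

2943.0 m/s


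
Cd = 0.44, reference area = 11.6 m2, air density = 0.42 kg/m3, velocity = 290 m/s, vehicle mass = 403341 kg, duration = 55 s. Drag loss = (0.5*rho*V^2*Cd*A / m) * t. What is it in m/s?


D = 0.5 * 0.42 * 290^2 * 0.44 * 11.6 = 90141.74 N
a = 90141.74 / 403341 = 0.2235 m/s2
dV = 0.2235 * 55 = 12.3 m/s

12.3 m/s


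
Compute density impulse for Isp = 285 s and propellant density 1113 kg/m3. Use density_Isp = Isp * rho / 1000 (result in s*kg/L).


rho*Isp = 285 * 1113 / 1000 = 317 s*kg/L

317 s*kg/L


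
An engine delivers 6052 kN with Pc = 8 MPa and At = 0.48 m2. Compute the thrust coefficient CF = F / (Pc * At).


CF = 6052000 / (8e6 * 0.48) = 1.58

1.58


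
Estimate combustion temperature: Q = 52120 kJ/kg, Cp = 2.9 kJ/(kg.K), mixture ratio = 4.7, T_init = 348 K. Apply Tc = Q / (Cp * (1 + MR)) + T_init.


Tc = 52120 / (2.9 * (1 + 4.7)) + 348 = 3501 K

3501 K


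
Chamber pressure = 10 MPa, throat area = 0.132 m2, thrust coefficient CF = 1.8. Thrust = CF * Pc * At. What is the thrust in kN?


F = 1.8 * 10e6 * 0.132 = 2.3760e+06 N = 2376.0 kN

2376.0 kN


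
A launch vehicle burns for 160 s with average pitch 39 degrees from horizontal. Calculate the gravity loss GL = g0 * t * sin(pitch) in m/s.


GL = 9.81 * 160 * sin(39 deg) = 988 m/s

988 m/s


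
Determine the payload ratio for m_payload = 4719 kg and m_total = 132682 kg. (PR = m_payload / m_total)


PR = 4719 / 132682 = 0.0356

0.0356


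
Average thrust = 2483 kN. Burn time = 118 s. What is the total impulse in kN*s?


It = 2483 * 118 = 292994 kN*s

292994 kN*s


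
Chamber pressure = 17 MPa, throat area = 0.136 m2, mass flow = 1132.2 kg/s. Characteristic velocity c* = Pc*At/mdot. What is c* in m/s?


c* = 17e6 * 0.136 / 1132.2 = 2042 m/s

2042 m/s


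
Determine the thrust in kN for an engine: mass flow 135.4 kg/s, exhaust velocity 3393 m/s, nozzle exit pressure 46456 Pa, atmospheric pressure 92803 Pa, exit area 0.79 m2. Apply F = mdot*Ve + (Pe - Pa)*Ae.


F = 135.4 * 3393 + (46456 - 92803) * 0.79 = 422798.0 N = 422.8 kN

422.8 kN


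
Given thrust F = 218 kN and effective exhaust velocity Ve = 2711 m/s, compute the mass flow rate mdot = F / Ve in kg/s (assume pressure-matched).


mdot = F / Ve = 218000 / 2711 = 80.4 kg/s

80.4 kg/s


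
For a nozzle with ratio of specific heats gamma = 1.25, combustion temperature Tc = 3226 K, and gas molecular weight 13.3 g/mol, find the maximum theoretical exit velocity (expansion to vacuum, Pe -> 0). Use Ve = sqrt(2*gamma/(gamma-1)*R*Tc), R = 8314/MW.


R = 8314 / 13.3 = 625.11 J/(kg.K)
Ve = sqrt(2 * 1.25 / (1.25 - 1) * 625.11 * 3226) = 4491 m/s

4491 m/s


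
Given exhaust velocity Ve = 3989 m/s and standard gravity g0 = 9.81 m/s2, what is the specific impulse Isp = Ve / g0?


Isp = Ve / g0 = 3989 / 9.81 = 406.6 s

406.6 s


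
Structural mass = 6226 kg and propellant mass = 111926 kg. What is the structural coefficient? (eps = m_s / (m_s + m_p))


eps = 6226 / (6226 + 111926) = 0.0527

0.0527


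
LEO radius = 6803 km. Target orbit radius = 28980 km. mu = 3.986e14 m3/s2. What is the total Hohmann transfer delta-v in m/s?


V1 = sqrt(mu/r1) = 7654.53 m/s
dV1 = V1*(sqrt(2*r2/(r1+r2)) - 1) = 2087.38 m/s
V2 = sqrt(mu/r2) = 3708.68 m/s
dV2 = V2*(1 - sqrt(2*r1/(r1+r2))) = 1421.79 m/s
Total dV = 3509 m/s

3509 m/s


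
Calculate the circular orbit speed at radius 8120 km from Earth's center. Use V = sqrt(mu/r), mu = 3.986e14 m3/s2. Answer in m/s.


V = sqrt(3.986e14 / 8120000) = 7006 m/s

7006 m/s


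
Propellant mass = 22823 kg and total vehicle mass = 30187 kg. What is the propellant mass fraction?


PMF = 22823 / 30187 = 0.756

0.756


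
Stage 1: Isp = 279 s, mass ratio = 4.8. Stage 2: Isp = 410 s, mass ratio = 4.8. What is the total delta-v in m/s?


dV1 = 279 * 9.81 * ln(4.8) = 4293.3 m/s
dV2 = 410 * 9.81 * ln(4.8) = 6309.1 m/s
Total dV = 4293.3 + 6309.1 = 10602.4 m/s ~ 10602 m/s

10602 m/s


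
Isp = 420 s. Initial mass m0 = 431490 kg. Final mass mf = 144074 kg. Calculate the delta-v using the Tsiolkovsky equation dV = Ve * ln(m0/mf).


Ve = 420 * 9.81 = 4120.2 m/s
dV = 4120.2 * ln(431490/144074) = 4520 m/s

4520 m/s


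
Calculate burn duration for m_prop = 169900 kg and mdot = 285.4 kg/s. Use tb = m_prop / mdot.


tb = 169900 / 285.4 = 595.3 s

595.3 s


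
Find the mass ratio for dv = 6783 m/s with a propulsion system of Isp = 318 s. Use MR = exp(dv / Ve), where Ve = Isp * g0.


Ve = 318 * 9.81 = 3119.58 m/s
MR = exp(6783 / 3119.58) = 8.796

8.796


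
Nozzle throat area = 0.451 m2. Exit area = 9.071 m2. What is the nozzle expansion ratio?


AR = 9.071 / 0.451 = 20.1

20.1


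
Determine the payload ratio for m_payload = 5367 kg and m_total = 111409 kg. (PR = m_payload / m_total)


PR = 5367 / 111409 = 0.0482

0.0482


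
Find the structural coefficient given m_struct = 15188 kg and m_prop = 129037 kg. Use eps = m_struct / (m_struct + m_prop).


eps = 15188 / (15188 + 129037) = 0.1053

0.1053


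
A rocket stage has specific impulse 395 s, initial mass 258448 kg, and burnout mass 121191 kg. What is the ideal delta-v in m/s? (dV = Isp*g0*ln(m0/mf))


Ve = 395 * 9.81 = 3874.95 m/s
dV = 3874.95 * ln(258448/121191) = 2935 m/s

2935 m/s


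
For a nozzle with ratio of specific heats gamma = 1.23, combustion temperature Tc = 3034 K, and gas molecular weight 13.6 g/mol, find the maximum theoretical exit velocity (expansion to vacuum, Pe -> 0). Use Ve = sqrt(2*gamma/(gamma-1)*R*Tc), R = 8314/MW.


R = 8314 / 13.6 = 611.32 J/(kg.K)
Ve = sqrt(2 * 1.23 / (1.23 - 1) * 611.32 * 3034) = 4454 m/s

4454 m/s


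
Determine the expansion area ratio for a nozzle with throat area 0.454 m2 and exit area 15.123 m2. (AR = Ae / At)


AR = 15.123 / 0.454 = 33.3

33.3


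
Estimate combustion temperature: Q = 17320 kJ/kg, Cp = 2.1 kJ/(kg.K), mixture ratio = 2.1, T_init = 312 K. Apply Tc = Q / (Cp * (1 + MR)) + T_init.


Tc = 17320 / (2.1 * (1 + 2.1)) + 312 = 2973 K

2973 K


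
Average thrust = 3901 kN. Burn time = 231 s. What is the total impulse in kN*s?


It = 3901 * 231 = 901131 kN*s

901131 kN*s


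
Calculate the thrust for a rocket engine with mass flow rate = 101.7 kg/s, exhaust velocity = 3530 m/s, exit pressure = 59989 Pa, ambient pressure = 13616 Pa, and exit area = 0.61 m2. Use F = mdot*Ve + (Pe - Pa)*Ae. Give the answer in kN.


F = 101.7 * 3530 + (59989 - 13616) * 0.61 = 387289.0 N = 387.3 kN

387.3 kN


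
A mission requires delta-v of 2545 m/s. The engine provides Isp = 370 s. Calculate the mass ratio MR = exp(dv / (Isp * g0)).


Ve = 370 * 9.81 = 3629.7 m/s
MR = exp(2545 / 3629.7) = 2.016

2.016


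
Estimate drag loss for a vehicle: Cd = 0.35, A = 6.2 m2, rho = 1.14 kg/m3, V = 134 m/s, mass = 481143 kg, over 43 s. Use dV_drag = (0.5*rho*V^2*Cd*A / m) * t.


D = 0.5 * 1.14 * 134^2 * 0.35 * 6.2 = 22209.78 N
a = 22209.78 / 481143 = 0.0462 m/s2
dV = 0.0462 * 43 = 2.0 m/s

2.0 m/s


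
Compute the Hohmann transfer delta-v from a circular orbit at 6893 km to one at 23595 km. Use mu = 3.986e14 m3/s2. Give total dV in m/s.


V1 = sqrt(mu/r1) = 7604.39 m/s
dV1 = V1*(sqrt(2*r2/(r1+r2)) - 1) = 1856.35 m/s
V2 = sqrt(mu/r2) = 4110.16 m/s
dV2 = V2*(1 - sqrt(2*r1/(r1+r2))) = 1346.32 m/s
Total dV = 3203 m/s

3203 m/s


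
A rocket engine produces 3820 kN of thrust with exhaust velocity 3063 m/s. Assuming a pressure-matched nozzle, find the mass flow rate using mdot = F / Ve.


mdot = F / Ve = 3820000 / 3063 = 1247.1 kg/s

1247.1 kg/s


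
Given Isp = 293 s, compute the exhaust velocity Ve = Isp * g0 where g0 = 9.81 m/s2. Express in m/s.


Ve = Isp * g0 = 293 * 9.81 = 2874.3 m/s

2874.3 m/s


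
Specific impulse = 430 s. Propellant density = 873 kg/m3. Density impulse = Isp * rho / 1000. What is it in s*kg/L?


rho*Isp = 430 * 873 / 1000 = 375 s*kg/L

375 s*kg/L


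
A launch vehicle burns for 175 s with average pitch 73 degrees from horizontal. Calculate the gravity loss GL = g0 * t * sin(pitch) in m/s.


GL = 9.81 * 175 * sin(73 deg) = 1642 m/s

1642 m/s


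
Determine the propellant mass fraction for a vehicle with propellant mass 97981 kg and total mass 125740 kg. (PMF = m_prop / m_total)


PMF = 97981 / 125740 = 0.779

0.779


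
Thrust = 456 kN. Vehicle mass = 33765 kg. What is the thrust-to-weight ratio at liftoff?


TWR = 456000 / (33765 * 9.81) = 1.38

1.38


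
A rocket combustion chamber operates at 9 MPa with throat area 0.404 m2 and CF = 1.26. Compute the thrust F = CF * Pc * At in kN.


F = 1.26 * 9e6 * 0.404 = 4.5814e+06 N = 4581.4 kN

4581.4 kN


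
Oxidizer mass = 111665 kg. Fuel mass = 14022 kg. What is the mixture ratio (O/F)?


MR = 111665 / 14022 = 7.96

7.96


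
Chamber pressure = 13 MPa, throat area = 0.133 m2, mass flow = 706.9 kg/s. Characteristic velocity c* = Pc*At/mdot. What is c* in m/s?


c* = 13e6 * 0.133 / 706.9 = 2446 m/s

2446 m/s


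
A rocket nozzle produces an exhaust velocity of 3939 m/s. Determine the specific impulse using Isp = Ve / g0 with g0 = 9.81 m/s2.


Isp = Ve / g0 = 3939 / 9.81 = 401.5 s

401.5 s


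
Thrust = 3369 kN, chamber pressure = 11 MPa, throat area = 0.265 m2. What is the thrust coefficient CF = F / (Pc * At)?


CF = 3369000 / (11e6 * 0.265) = 1.16

1.16


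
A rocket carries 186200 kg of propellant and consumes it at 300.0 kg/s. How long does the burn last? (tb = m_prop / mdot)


tb = 186200 / 300.0 = 620.7 s

620.7 s


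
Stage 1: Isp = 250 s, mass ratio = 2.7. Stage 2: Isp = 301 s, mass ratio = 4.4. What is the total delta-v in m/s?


dV1 = 250 * 9.81 * ln(2.7) = 2435.9 m/s
dV2 = 301 * 9.81 * ln(4.4) = 4374.9 m/s
Total dV = 2435.9 + 4374.9 = 6810.8 m/s ~ 6811 m/s

6811 m/s


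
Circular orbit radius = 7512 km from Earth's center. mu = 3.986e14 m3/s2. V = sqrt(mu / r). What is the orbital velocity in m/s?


V = sqrt(3.986e14 / 7512000) = 7284 m/s

7284 m/s


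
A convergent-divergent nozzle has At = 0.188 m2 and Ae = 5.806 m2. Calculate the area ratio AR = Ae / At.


AR = 5.806 / 0.188 = 30.9

30.9


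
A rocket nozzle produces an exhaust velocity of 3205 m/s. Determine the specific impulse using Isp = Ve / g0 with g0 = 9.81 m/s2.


Isp = Ve / g0 = 3205 / 9.81 = 326.7 s

326.7 s


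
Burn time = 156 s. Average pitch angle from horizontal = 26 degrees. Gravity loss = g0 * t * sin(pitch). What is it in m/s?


GL = 9.81 * 156 * sin(26 deg) = 671 m/s

671 m/s


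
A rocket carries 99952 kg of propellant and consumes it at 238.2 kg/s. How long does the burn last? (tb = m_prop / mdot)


tb = 99952 / 238.2 = 419.6 s

419.6 s


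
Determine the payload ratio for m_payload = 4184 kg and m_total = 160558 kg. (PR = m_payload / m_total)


PR = 4184 / 160558 = 0.0261

0.0261


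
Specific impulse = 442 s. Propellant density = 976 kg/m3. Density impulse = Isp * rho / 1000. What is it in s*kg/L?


rho*Isp = 442 * 976 / 1000 = 431 s*kg/L

431 s*kg/L


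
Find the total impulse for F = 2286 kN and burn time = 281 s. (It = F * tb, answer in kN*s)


It = 2286 * 281 = 642366 kN*s

642366 kN*s


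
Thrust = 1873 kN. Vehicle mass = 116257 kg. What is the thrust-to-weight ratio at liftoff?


TWR = 1873000 / (116257 * 9.81) = 1.64

1.64


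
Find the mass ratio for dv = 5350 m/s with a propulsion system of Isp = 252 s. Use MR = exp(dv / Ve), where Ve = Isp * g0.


Ve = 252 * 9.81 = 2472.12 m/s
MR = exp(5350 / 2472.12) = 8.707

8.707


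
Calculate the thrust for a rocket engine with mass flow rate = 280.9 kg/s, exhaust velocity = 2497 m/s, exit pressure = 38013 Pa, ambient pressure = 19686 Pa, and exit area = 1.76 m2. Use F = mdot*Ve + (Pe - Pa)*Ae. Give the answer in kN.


F = 280.9 * 2497 + (38013 - 19686) * 1.76 = 733663.0 N = 733.7 kN

733.7 kN


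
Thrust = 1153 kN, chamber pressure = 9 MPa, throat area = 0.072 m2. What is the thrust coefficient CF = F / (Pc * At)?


CF = 1153000 / (9e6 * 0.072) = 1.78

1.78


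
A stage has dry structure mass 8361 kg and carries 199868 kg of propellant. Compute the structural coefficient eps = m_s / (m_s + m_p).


eps = 8361 / (8361 + 199868) = 0.0402

0.0402


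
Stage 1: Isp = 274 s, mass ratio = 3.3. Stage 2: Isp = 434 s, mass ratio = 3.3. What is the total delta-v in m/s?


dV1 = 274 * 9.81 * ln(3.3) = 3209.2 m/s
dV2 = 434 * 9.81 * ln(3.3) = 5083.2 m/s
Total dV = 3209.2 + 5083.2 = 8292.4 m/s ~ 8292 m/s

8292 m/s


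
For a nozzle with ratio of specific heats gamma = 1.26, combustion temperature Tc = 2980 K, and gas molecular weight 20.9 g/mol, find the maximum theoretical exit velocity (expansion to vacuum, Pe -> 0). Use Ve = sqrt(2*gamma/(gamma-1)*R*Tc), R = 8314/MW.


R = 8314 / 20.9 = 397.8 J/(kg.K)
Ve = sqrt(2 * 1.26 / (1.26 - 1) * 397.8 * 2980) = 3390 m/s

3390 m/s


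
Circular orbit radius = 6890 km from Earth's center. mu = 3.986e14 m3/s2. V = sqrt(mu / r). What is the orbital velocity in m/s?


V = sqrt(3.986e14 / 6890000) = 7606 m/s

7606 m/s


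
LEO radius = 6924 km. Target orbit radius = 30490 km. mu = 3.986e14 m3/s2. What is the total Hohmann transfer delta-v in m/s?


V1 = sqrt(mu/r1) = 7587.35 m/s
dV1 = V1*(sqrt(2*r2/(r1+r2)) - 1) = 2099.15 m/s
V2 = sqrt(mu/r2) = 3615.68 m/s
dV2 = V2*(1 - sqrt(2*r1/(r1+r2))) = 1415.96 m/s
Total dV = 3515 m/s

3515 m/s


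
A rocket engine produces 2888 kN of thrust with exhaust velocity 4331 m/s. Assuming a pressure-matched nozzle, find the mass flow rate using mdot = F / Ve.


mdot = F / Ve = 2888000 / 4331 = 666.8 kg/s

666.8 kg/s


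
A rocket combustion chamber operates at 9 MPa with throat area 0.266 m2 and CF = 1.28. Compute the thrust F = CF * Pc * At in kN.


F = 1.28 * 9e6 * 0.266 = 3.0643e+06 N = 3064.3 kN

3064.3 kN


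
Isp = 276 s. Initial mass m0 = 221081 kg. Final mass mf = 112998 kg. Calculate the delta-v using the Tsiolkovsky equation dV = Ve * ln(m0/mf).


Ve = 276 * 9.81 = 2707.56 m/s
dV = 2707.56 * ln(221081/112998) = 1817 m/s

1817 m/s


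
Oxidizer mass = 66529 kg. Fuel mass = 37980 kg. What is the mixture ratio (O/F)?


MR = 66529 / 37980 = 1.75

1.75


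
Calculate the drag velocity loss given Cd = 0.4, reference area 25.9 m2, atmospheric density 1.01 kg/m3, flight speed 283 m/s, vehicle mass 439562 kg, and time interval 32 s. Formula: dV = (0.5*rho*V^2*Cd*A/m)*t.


D = 0.5 * 1.01 * 283^2 * 0.4 * 25.9 = 419009.63 N
a = 419009.63 / 439562 = 0.9532 m/s2
dV = 0.9532 * 32 = 30.5 m/s

30.5 m/s


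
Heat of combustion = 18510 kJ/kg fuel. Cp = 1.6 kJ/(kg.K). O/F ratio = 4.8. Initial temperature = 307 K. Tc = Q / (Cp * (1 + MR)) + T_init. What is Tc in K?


Tc = 18510 / (1.6 * (1 + 4.8)) + 307 = 2302 K

2302 K


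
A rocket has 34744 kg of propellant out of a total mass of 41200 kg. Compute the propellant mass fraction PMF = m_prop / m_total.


PMF = 34744 / 41200 = 0.843

0.843


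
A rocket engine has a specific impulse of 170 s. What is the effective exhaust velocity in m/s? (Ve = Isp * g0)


Ve = Isp * g0 = 170 * 9.81 = 1667.7 m/s

1667.7 m/s


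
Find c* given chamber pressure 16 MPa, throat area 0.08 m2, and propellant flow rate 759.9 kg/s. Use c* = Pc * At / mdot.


c* = 16e6 * 0.08 / 759.9 = 1684 m/s

1684 m/s


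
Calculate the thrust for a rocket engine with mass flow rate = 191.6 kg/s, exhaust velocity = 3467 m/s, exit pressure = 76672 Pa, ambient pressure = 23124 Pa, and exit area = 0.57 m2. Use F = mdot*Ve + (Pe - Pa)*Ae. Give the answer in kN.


F = 191.6 * 3467 + (76672 - 23124) * 0.57 = 694800.0 N = 694.8 kN

694.8 kN


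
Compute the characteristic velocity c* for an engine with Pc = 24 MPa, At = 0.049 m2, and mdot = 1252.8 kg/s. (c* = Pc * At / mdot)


c* = 24e6 * 0.049 / 1252.8 = 939 m/s

939 m/s


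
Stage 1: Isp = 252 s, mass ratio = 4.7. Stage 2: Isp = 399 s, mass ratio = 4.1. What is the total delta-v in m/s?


dV1 = 252 * 9.81 * ln(4.7) = 3825.8 m/s
dV2 = 399 * 9.81 * ln(4.1) = 5522.9 m/s
Total dV = 3825.8 + 5522.9 = 9348.7 m/s ~ 9349 m/s

9349 m/s


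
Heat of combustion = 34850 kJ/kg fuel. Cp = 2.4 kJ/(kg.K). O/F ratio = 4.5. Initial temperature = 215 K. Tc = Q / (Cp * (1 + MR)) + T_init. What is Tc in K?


Tc = 34850 / (2.4 * (1 + 4.5)) + 215 = 2855 K

2855 K


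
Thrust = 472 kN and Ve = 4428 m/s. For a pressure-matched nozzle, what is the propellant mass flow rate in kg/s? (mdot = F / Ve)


mdot = F / Ve = 472000 / 4428 = 106.6 kg/s

106.6 kg/s


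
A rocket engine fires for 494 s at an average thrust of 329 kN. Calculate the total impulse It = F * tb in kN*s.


It = 329 * 494 = 162526 kN*s

162526 kN*s
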